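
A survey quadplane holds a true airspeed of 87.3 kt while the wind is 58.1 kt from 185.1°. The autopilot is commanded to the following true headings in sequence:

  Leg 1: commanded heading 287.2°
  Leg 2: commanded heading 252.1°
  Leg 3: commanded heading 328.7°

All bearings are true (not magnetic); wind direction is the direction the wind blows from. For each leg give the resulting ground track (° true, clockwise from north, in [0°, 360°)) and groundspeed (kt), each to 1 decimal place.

Leg 1: track=316.9°, groundspeed=114.6 kt
Leg 2: track=291.7°, groundspeed=83.9 kt
Leg 3: track=343.1°, groundspeed=138.4 kt

Leg 1: heading 287.2°; drift +29.7° → track 316.9°, groundspeed 114.6 kt
Leg 2: heading 252.1°; drift +39.6° → track 291.7°, groundspeed 83.9 kt
Leg 3: heading 328.7°; drift +14.4° → track 343.1°, groundspeed 138.4 kt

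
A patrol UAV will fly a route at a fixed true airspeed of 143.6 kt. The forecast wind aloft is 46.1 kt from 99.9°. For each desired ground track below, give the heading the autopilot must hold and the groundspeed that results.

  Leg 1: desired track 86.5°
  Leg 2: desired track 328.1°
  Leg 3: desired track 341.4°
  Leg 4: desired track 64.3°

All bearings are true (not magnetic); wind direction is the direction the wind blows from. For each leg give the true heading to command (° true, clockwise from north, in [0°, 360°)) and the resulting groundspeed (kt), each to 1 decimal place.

Leg 1: desired track 86.5°; wind correction +4.3° → command heading 90.8°, groundspeed 98.4 kt
Leg 2: desired track 328.1°; wind correction +13.8° → command heading 341.9°, groundspeed 170.2 kt
Leg 3: desired track 341.4°; wind correction +16.4° → command heading 357.8°, groundspeed 159.8 kt
Leg 4: desired track 64.3°; wind correction +10.8° → command heading 75.1°, groundspeed 103.6 kt

Leg 1: heading=90.8°, groundspeed=98.4 kt
Leg 2: heading=341.9°, groundspeed=170.2 kt
Leg 3: heading=357.8°, groundspeed=159.8 kt
Leg 4: heading=75.1°, groundspeed=103.6 kt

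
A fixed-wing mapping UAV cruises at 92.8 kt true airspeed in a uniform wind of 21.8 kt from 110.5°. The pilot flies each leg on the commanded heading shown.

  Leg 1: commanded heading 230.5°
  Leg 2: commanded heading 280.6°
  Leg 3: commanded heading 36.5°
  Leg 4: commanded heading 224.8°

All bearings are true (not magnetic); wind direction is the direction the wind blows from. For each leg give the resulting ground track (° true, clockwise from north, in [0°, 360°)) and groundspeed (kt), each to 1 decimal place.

Leg 1: track=240.8°, groundspeed=105.4 kt
Leg 2: track=282.5°, groundspeed=114.3 kt
Leg 3: track=22.9°, groundspeed=89.3 kt
Leg 4: track=235.8°, groundspeed=103.7 kt

Leg 1: heading 230.5°; drift +10.3° → track 240.8°, groundspeed 105.4 kt
Leg 2: heading 280.6°; drift +1.9° → track 282.5°, groundspeed 114.3 kt
Leg 3: heading 36.5°; drift -13.6° → track 22.9°, groundspeed 89.3 kt
Leg 4: heading 224.8°; drift +11.0° → track 235.8°, groundspeed 103.7 kt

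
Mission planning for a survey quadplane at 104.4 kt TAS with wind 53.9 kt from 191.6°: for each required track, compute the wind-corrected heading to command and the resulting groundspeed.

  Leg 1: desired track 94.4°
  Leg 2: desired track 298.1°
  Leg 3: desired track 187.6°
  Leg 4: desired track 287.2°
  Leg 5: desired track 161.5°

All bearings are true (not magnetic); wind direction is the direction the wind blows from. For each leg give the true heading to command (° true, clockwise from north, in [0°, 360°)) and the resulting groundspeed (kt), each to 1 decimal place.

Leg 1: heading=125.2°, groundspeed=96.4 kt
Leg 2: heading=268.4°, groundspeed=106.0 kt
Leg 3: heading=189.7°, groundspeed=50.6 kt
Leg 4: heading=256.3°, groundspeed=94.8 kt
Leg 5: heading=176.5°, groundspeed=54.2 kt

Leg 1: desired track 94.4°; wind correction +30.8° → command heading 125.2°, groundspeed 96.4 kt
Leg 2: desired track 298.1°; wind correction -29.7° → command heading 268.4°, groundspeed 106.0 kt
Leg 3: desired track 187.6°; wind correction +2.1° → command heading 189.7°, groundspeed 50.6 kt
Leg 4: desired track 287.2°; wind correction -30.9° → command heading 256.3°, groundspeed 94.8 kt
Leg 5: desired track 161.5°; wind correction +15.0° → command heading 176.5°, groundspeed 54.2 kt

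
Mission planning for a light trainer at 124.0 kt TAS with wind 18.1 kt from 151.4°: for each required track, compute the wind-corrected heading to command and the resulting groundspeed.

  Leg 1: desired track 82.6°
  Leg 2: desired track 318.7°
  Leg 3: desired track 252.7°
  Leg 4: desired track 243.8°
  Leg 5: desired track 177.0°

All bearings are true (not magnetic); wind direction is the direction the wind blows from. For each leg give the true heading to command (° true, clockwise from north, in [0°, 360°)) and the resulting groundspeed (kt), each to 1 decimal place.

Leg 1: heading=90.4°, groundspeed=116.3 kt
Leg 2: heading=316.9°, groundspeed=141.6 kt
Leg 3: heading=244.5°, groundspeed=126.3 kt
Leg 4: heading=235.4°, groundspeed=123.4 kt
Leg 5: heading=173.4°, groundspeed=107.4 kt

Leg 1: desired track 82.6°; wind correction +7.8° → command heading 90.4°, groundspeed 116.3 kt
Leg 2: desired track 318.7°; wind correction -1.8° → command heading 316.9°, groundspeed 141.6 kt
Leg 3: desired track 252.7°; wind correction -8.2° → command heading 244.5°, groundspeed 126.3 kt
Leg 4: desired track 243.8°; wind correction -8.4° → command heading 235.4°, groundspeed 123.4 kt
Leg 5: desired track 177.0°; wind correction -3.6° → command heading 173.4°, groundspeed 107.4 kt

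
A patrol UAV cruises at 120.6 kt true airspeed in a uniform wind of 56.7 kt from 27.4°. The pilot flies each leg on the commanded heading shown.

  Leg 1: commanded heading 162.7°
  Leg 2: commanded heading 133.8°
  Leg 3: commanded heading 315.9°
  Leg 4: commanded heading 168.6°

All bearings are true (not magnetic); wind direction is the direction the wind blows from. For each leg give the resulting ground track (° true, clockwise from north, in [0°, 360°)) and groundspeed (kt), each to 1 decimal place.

Leg 1: heading 162.7°; drift +13.9° → track 176.6°, groundspeed 165.8 kt
Leg 2: heading 133.8°; drift +21.7° → track 155.5°, groundspeed 147.0 kt
Leg 3: heading 315.9°; drift -27.7° → track 288.2°, groundspeed 115.8 kt
Leg 4: heading 168.6°; drift +12.2° → track 180.8°, groundspeed 168.6 kt

Leg 1: track=176.6°, groundspeed=165.8 kt
Leg 2: track=155.5°, groundspeed=147.0 kt
Leg 3: track=288.2°, groundspeed=115.8 kt
Leg 4: track=180.8°, groundspeed=168.6 kt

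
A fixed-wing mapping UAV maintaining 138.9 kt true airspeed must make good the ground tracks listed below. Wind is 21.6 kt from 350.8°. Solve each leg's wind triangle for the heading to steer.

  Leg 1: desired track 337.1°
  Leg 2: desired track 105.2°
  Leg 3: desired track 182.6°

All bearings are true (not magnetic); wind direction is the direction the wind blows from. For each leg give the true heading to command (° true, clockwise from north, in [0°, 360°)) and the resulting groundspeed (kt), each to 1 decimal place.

Leg 1: heading=339.2°, groundspeed=117.8 kt
Leg 2: heading=97.1°, groundspeed=146.4 kt
Leg 3: heading=184.4°, groundspeed=160.0 kt

Leg 1: desired track 337.1°; wind correction +2.1° → command heading 339.2°, groundspeed 117.8 kt
Leg 2: desired track 105.2°; wind correction -8.1° → command heading 97.1°, groundspeed 146.4 kt
Leg 3: desired track 182.6°; wind correction +1.8° → command heading 184.4°, groundspeed 160.0 kt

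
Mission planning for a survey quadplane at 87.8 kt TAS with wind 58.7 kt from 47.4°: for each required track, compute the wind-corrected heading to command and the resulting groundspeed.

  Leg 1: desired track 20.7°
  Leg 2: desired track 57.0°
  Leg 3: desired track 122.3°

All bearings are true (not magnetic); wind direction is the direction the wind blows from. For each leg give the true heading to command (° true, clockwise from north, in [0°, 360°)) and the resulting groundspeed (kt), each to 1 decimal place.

Leg 1: desired track 20.7°; wind correction +17.5° → command heading 38.2°, groundspeed 31.3 kt
Leg 2: desired track 57.0°; wind correction -6.4° → command heading 50.6°, groundspeed 29.4 kt
Leg 3: desired track 122.3°; wind correction -40.2° → command heading 82.1°, groundspeed 51.8 kt

Leg 1: heading=38.2°, groundspeed=31.3 kt
Leg 2: heading=50.6°, groundspeed=29.4 kt
Leg 3: heading=82.1°, groundspeed=51.8 kt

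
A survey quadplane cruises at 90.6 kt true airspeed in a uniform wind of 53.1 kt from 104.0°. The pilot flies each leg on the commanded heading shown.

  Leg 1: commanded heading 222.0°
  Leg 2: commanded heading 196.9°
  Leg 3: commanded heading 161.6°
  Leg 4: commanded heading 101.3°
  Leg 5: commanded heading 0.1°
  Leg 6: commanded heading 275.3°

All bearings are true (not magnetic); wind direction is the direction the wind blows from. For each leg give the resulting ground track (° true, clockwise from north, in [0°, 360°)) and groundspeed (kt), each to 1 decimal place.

Leg 1: track=244.1°, groundspeed=124.7 kt
Leg 2: track=226.5°, groundspeed=107.3 kt
Leg 3: track=197.4°, groundspeed=76.6 kt
Leg 4: track=97.5°, groundspeed=37.6 kt
Leg 5: track=333.6°, groundspeed=115.5 kt
Leg 6: track=278.5°, groundspeed=143.3 kt

Leg 1: heading 222.0°; drift +22.1° → track 244.1°, groundspeed 124.7 kt
Leg 2: heading 196.9°; drift +29.6° → track 226.5°, groundspeed 107.3 kt
Leg 3: heading 161.6°; drift +35.8° → track 197.4°, groundspeed 76.6 kt
Leg 4: heading 101.3°; drift -3.8° → track 97.5°, groundspeed 37.6 kt
Leg 5: heading 0.1°; drift -26.5° → track 333.6°, groundspeed 115.5 kt
Leg 6: heading 275.3°; drift +3.2° → track 278.5°, groundspeed 143.3 kt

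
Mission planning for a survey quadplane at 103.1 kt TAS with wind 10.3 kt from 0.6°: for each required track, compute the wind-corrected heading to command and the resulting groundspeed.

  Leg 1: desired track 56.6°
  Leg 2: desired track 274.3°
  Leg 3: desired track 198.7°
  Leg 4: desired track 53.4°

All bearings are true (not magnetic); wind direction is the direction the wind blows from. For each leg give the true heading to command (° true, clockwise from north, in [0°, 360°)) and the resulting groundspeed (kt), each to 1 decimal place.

Leg 1: heading=51.8°, groundspeed=97.0 kt
Leg 2: heading=280.0°, groundspeed=101.9 kt
Leg 3: heading=200.5°, groundspeed=112.8 kt
Leg 4: heading=48.8°, groundspeed=96.5 kt

Leg 1: desired track 56.6°; wind correction -4.8° → command heading 51.8°, groundspeed 97.0 kt
Leg 2: desired track 274.3°; wind correction +5.7° → command heading 280.0°, groundspeed 101.9 kt
Leg 3: desired track 198.7°; wind correction +1.8° → command heading 200.5°, groundspeed 112.8 kt
Leg 4: desired track 53.4°; wind correction -4.6° → command heading 48.8°, groundspeed 96.5 kt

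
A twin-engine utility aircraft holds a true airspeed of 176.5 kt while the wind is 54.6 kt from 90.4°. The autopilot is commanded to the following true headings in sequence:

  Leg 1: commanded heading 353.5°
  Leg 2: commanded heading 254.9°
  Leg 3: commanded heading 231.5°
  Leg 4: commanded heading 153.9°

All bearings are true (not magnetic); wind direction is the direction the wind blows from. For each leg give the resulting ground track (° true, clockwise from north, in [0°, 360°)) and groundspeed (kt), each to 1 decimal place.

Leg 1: track=337.0°, groundspeed=190.9 kt
Leg 2: track=258.5°, groundspeed=229.6 kt
Leg 3: track=240.4°, groundspeed=221.7 kt
Leg 4: track=171.7°, groundspeed=159.8 kt

Leg 1: heading 353.5°; drift -16.5° → track 337.0°, groundspeed 190.9 kt
Leg 2: heading 254.9°; drift +3.6° → track 258.5°, groundspeed 229.6 kt
Leg 3: heading 231.5°; drift +8.9° → track 240.4°, groundspeed 221.7 kt
Leg 4: heading 153.9°; drift +17.8° → track 171.7°, groundspeed 159.8 kt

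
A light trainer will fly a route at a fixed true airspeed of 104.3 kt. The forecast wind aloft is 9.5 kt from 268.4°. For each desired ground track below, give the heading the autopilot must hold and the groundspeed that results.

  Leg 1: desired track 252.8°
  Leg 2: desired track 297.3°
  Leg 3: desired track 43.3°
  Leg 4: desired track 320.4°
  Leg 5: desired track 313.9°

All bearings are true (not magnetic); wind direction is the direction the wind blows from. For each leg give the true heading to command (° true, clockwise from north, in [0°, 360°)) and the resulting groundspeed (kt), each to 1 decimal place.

Leg 1: heading=254.2°, groundspeed=95.1 kt
Leg 2: heading=294.8°, groundspeed=95.9 kt
Leg 3: heading=39.6°, groundspeed=110.8 kt
Leg 4: heading=316.3°, groundspeed=98.2 kt
Leg 5: heading=310.2°, groundspeed=97.4 kt

Leg 1: desired track 252.8°; wind correction +1.4° → command heading 254.2°, groundspeed 95.1 kt
Leg 2: desired track 297.3°; wind correction -2.5° → command heading 294.8°, groundspeed 95.9 kt
Leg 3: desired track 43.3°; wind correction -3.7° → command heading 39.6°, groundspeed 110.8 kt
Leg 4: desired track 320.4°; wind correction -4.1° → command heading 316.3°, groundspeed 98.2 kt
Leg 5: desired track 313.9°; wind correction -3.7° → command heading 310.2°, groundspeed 97.4 kt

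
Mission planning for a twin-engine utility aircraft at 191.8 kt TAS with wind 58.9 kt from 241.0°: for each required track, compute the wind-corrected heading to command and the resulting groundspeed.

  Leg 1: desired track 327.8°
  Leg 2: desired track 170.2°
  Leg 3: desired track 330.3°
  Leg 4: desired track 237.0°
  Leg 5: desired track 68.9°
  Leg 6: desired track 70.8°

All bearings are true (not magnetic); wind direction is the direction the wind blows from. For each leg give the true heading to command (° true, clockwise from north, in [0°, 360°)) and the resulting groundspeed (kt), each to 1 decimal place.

Leg 1: desired track 327.8°; wind correction -17.9° → command heading 309.9°, groundspeed 179.3 kt
Leg 2: desired track 170.2°; wind correction +16.9° → command heading 187.1°, groundspeed 164.2 kt
Leg 3: desired track 330.3°; wind correction -17.9° → command heading 312.4°, groundspeed 181.8 kt
Leg 4: desired track 237.0°; wind correction +1.2° → command heading 238.2°, groundspeed 133.0 kt
Leg 5: desired track 68.9°; wind correction +2.4° → command heading 71.3°, groundspeed 250.0 kt
Leg 6: desired track 70.8°; wind correction +3.0° → command heading 73.8°, groundspeed 249.6 kt

Leg 1: heading=309.9°, groundspeed=179.3 kt
Leg 2: heading=187.1°, groundspeed=164.2 kt
Leg 3: heading=312.4°, groundspeed=181.8 kt
Leg 4: heading=238.2°, groundspeed=133.0 kt
Leg 5: heading=71.3°, groundspeed=250.0 kt
Leg 6: heading=73.8°, groundspeed=249.6 kt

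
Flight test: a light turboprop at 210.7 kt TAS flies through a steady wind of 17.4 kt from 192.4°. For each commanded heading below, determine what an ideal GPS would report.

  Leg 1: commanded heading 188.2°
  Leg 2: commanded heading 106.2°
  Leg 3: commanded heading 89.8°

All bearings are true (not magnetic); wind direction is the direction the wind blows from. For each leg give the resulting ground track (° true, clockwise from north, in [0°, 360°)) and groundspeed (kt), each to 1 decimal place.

Leg 1: heading 188.2°; drift -0.4° → track 187.8°, groundspeed 193.4 kt
Leg 2: heading 106.2°; drift -4.7° → track 101.5°, groundspeed 210.3 kt
Leg 3: heading 89.8°; drift -4.5° → track 85.3°, groundspeed 215.2 kt

Leg 1: track=187.8°, groundspeed=193.4 kt
Leg 2: track=101.5°, groundspeed=210.3 kt
Leg 3: track=85.3°, groundspeed=215.2 kt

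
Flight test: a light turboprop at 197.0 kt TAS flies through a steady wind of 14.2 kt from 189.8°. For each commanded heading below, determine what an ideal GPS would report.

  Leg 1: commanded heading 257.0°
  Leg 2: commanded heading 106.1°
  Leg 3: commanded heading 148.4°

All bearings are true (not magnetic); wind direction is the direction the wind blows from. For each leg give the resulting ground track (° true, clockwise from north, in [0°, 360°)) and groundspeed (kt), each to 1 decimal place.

Leg 1: track=260.9°, groundspeed=191.9 kt
Leg 2: track=102.0°, groundspeed=196.0 kt
Leg 3: track=145.5°, groundspeed=186.6 kt

Leg 1: heading 257.0°; drift +3.9° → track 260.9°, groundspeed 191.9 kt
Leg 2: heading 106.1°; drift -4.1° → track 102.0°, groundspeed 196.0 kt
Leg 3: heading 148.4°; drift -2.9° → track 145.5°, groundspeed 186.6 kt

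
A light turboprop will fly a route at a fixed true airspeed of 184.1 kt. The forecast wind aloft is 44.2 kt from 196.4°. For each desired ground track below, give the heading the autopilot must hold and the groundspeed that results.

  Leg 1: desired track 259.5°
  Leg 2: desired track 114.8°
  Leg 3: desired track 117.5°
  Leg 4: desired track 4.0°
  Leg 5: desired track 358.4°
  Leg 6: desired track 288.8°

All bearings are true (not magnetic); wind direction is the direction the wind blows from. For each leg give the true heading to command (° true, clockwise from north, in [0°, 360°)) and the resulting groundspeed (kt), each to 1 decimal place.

Leg 1: heading=247.1°, groundspeed=159.8 kt
Leg 2: heading=128.5°, groundspeed=172.4 kt
Leg 3: heading=131.1°, groundspeed=170.4 kt
Leg 4: heading=1.0°, groundspeed=227.0 kt
Leg 5: heading=354.1°, groundspeed=225.6 kt
Leg 6: heading=274.9°, groundspeed=180.6 kt

Leg 1: desired track 259.5°; wind correction -12.4° → command heading 247.1°, groundspeed 159.8 kt
Leg 2: desired track 114.8°; wind correction +13.7° → command heading 128.5°, groundspeed 172.4 kt
Leg 3: desired track 117.5°; wind correction +13.6° → command heading 131.1°, groundspeed 170.4 kt
Leg 4: desired track 4.0°; wind correction -3.0° → command heading 1.0°, groundspeed 227.0 kt
Leg 5: desired track 358.4°; wind correction -4.3° → command heading 354.1°, groundspeed 225.6 kt
Leg 6: desired track 288.8°; wind correction -13.9° → command heading 274.9°, groundspeed 180.6 kt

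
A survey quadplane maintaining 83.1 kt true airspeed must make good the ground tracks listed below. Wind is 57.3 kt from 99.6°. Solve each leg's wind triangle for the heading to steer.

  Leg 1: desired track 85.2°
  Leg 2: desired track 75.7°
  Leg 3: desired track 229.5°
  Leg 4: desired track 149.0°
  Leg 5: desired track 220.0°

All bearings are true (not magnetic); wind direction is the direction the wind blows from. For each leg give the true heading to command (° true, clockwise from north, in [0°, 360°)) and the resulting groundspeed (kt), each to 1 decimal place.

Leg 1: heading=95.1°, groundspeed=26.4 kt
Leg 2: heading=91.9°, groundspeed=27.4 kt
Leg 3: heading=197.6°, groundspeed=107.3 kt
Leg 4: heading=117.4°, groundspeed=33.5 kt
Leg 5: heading=183.5°, groundspeed=95.8 kt

Leg 1: desired track 85.2°; wind correction +9.9° → command heading 95.1°, groundspeed 26.4 kt
Leg 2: desired track 75.7°; wind correction +16.2° → command heading 91.9°, groundspeed 27.4 kt
Leg 3: desired track 229.5°; wind correction -31.9° → command heading 197.6°, groundspeed 107.3 kt
Leg 4: desired track 149.0°; wind correction -31.6° → command heading 117.4°, groundspeed 33.5 kt
Leg 5: desired track 220.0°; wind correction -36.5° → command heading 183.5°, groundspeed 95.8 kt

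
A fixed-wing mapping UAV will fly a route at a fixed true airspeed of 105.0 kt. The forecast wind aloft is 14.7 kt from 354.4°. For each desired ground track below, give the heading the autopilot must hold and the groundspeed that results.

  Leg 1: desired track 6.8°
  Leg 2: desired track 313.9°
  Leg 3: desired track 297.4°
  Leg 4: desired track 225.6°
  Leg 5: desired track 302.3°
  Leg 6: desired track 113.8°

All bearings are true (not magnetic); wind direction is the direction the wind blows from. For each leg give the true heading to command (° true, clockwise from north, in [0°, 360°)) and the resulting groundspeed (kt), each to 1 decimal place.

Leg 1: heading=5.1°, groundspeed=90.6 kt
Leg 2: heading=319.1°, groundspeed=93.4 kt
Leg 3: heading=304.1°, groundspeed=96.3 kt
Leg 4: heading=231.9°, groundspeed=113.6 kt
Leg 5: heading=308.6°, groundspeed=95.3 kt
Leg 6: heading=106.8°, groundspeed=111.4 kt

Leg 1: desired track 6.8°; wind correction -1.7° → command heading 5.1°, groundspeed 90.6 kt
Leg 2: desired track 313.9°; wind correction +5.2° → command heading 319.1°, groundspeed 93.4 kt
Leg 3: desired track 297.4°; wind correction +6.7° → command heading 304.1°, groundspeed 96.3 kt
Leg 4: desired track 225.6°; wind correction +6.3° → command heading 231.9°, groundspeed 113.6 kt
Leg 5: desired track 302.3°; wind correction +6.3° → command heading 308.6°, groundspeed 95.3 kt
Leg 6: desired track 113.8°; wind correction -7.0° → command heading 106.8°, groundspeed 111.4 kt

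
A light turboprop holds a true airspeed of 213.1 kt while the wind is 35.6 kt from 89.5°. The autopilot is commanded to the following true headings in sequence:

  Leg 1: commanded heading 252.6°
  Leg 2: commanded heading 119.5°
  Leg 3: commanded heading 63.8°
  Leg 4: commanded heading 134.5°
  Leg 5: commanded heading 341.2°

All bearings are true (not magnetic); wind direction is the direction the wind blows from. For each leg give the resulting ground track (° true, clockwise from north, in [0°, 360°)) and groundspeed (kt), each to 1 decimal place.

Leg 1: heading 252.6°; drift +2.4° → track 255.0°, groundspeed 247.4 kt
Leg 2: heading 119.5°; drift +5.6° → track 125.1°, groundspeed 183.1 kt
Leg 3: heading 63.8°; drift -4.9° → track 58.9°, groundspeed 181.7 kt
Leg 4: heading 134.5°; drift +7.6° → track 142.1°, groundspeed 189.6 kt
Leg 5: heading 341.2°; drift -8.6° → track 332.6°, groundspeed 226.8 kt

Leg 1: track=255.0°, groundspeed=247.4 kt
Leg 2: track=125.1°, groundspeed=183.1 kt
Leg 3: track=58.9°, groundspeed=181.7 kt
Leg 4: track=142.1°, groundspeed=189.6 kt
Leg 5: track=332.6°, groundspeed=226.8 kt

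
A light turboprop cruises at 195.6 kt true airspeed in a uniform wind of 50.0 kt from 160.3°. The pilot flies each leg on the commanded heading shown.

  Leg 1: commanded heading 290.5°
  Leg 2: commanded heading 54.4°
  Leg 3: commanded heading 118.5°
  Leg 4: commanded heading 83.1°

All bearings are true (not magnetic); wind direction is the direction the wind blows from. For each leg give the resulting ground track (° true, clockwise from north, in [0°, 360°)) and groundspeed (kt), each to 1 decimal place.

Leg 1: track=300.0°, groundspeed=231.1 kt
Leg 2: track=41.5°, groundspeed=214.8 kt
Leg 3: track=106.6°, groundspeed=161.8 kt
Leg 4: track=68.3°, groundspeed=190.9 kt

Leg 1: heading 290.5°; drift +9.5° → track 300.0°, groundspeed 231.1 kt
Leg 2: heading 54.4°; drift -12.9° → track 41.5°, groundspeed 214.8 kt
Leg 3: heading 118.5°; drift -11.9° → track 106.6°, groundspeed 161.8 kt
Leg 4: heading 83.1°; drift -14.8° → track 68.3°, groundspeed 190.9 kt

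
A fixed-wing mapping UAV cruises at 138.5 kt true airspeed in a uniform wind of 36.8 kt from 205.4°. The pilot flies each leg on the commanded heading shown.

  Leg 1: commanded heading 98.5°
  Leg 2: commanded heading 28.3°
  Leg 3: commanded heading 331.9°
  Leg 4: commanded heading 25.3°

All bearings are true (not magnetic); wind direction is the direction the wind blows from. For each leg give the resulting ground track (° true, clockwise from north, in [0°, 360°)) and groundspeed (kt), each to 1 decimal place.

Leg 1: heading 98.5°; drift -13.3° → track 85.2°, groundspeed 153.3 kt
Leg 2: heading 28.3°; drift -0.6° → track 27.7°, groundspeed 175.3 kt
Leg 3: heading 331.9°; drift +10.5° → track 342.4°, groundspeed 163.1 kt
Leg 4: heading 25.3°; drift +0.0° → track 25.3°, groundspeed 175.3 kt

Leg 1: track=85.2°, groundspeed=153.3 kt
Leg 2: track=27.7°, groundspeed=175.3 kt
Leg 3: track=342.4°, groundspeed=163.1 kt
Leg 4: track=25.3°, groundspeed=175.3 kt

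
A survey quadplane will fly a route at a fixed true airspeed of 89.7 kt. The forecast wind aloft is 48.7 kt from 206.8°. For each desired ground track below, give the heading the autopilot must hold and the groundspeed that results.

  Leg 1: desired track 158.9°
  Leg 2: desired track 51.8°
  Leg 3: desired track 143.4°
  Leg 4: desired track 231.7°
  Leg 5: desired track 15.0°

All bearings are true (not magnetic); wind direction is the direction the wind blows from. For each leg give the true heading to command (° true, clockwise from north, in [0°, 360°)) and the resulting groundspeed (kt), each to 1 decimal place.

Leg 1: heading=182.7°, groundspeed=49.5 kt
Leg 2: heading=65.1°, groundspeed=131.4 kt
Leg 3: heading=172.4°, groundspeed=56.6 kt
Leg 4: heading=218.5°, groundspeed=43.2 kt
Leg 5: heading=8.6°, groundspeed=136.8 kt

Leg 1: desired track 158.9°; wind correction +23.8° → command heading 182.7°, groundspeed 49.5 kt
Leg 2: desired track 51.8°; wind correction +13.3° → command heading 65.1°, groundspeed 131.4 kt
Leg 3: desired track 143.4°; wind correction +29.0° → command heading 172.4°, groundspeed 56.6 kt
Leg 4: desired track 231.7°; wind correction -13.2° → command heading 218.5°, groundspeed 43.2 kt
Leg 5: desired track 15.0°; wind correction -6.4° → command heading 8.6°, groundspeed 136.8 kt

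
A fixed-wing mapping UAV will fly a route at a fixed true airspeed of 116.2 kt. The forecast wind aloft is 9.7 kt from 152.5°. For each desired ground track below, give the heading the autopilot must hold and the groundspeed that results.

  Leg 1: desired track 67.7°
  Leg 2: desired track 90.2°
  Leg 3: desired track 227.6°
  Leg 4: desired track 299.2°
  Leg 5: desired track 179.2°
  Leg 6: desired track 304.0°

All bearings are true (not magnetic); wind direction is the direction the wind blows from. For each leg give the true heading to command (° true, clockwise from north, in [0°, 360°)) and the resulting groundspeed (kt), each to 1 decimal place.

Leg 1: heading=72.5°, groundspeed=114.9 kt
Leg 2: heading=94.4°, groundspeed=111.4 kt
Leg 3: heading=223.0°, groundspeed=113.3 kt
Leg 4: heading=296.6°, groundspeed=124.2 kt
Leg 5: heading=177.1°, groundspeed=107.5 kt
Leg 6: heading=301.7°, groundspeed=124.6 kt

Leg 1: desired track 67.7°; wind correction +4.8° → command heading 72.5°, groundspeed 114.9 kt
Leg 2: desired track 90.2°; wind correction +4.2° → command heading 94.4°, groundspeed 111.4 kt
Leg 3: desired track 227.6°; wind correction -4.6° → command heading 223.0°, groundspeed 113.3 kt
Leg 4: desired track 299.2°; wind correction -2.6° → command heading 296.6°, groundspeed 124.2 kt
Leg 5: desired track 179.2°; wind correction -2.1° → command heading 177.1°, groundspeed 107.5 kt
Leg 6: desired track 304.0°; wind correction -2.3° → command heading 301.7°, groundspeed 124.6 kt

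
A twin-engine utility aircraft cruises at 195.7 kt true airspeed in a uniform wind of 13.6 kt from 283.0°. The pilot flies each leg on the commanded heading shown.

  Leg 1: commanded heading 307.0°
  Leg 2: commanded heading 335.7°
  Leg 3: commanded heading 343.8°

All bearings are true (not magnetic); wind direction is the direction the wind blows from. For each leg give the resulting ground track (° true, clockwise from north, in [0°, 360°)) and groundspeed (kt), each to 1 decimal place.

Leg 1: track=308.7°, groundspeed=183.4 kt
Leg 2: track=339.0°, groundspeed=187.8 kt
Leg 3: track=347.4°, groundspeed=189.4 kt

Leg 1: heading 307.0°; drift +1.7° → track 308.7°, groundspeed 183.4 kt
Leg 2: heading 335.7°; drift +3.3° → track 339.0°, groundspeed 187.8 kt
Leg 3: heading 343.8°; drift +3.6° → track 347.4°, groundspeed 189.4 kt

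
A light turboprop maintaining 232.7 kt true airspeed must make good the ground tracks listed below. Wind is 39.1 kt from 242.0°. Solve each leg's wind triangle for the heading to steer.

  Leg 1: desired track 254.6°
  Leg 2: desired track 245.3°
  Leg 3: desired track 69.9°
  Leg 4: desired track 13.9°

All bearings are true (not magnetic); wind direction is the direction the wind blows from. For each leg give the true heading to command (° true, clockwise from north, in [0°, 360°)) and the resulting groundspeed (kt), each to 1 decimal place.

Leg 1: heading=252.5°, groundspeed=194.4 kt
Leg 2: heading=244.7°, groundspeed=193.7 kt
Leg 3: heading=71.2°, groundspeed=271.4 kt
Leg 4: heading=6.7°, groundspeed=257.0 kt

Leg 1: desired track 254.6°; wind correction -2.1° → command heading 252.5°, groundspeed 194.4 kt
Leg 2: desired track 245.3°; wind correction -0.6° → command heading 244.7°, groundspeed 193.7 kt
Leg 3: desired track 69.9°; wind correction +1.3° → command heading 71.2°, groundspeed 271.4 kt
Leg 4: desired track 13.9°; wind correction -7.2° → command heading 6.7°, groundspeed 257.0 kt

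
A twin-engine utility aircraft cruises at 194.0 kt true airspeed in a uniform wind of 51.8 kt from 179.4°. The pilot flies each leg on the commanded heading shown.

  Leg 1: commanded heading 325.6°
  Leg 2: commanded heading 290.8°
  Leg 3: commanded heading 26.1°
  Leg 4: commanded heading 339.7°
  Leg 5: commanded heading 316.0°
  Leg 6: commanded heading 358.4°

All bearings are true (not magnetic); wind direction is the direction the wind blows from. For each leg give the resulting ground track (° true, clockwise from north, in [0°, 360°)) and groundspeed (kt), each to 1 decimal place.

Leg 1: track=332.5°, groundspeed=238.8 kt
Leg 2: track=303.6°, groundspeed=218.3 kt
Leg 3: track=20.6°, groundspeed=241.4 kt
Leg 4: track=343.8°, groundspeed=243.4 kt
Leg 5: track=324.7°, groundspeed=234.4 kt
Leg 6: track=358.6°, groundspeed=245.8 kt

Leg 1: heading 325.6°; drift +6.9° → track 332.5°, groundspeed 238.8 kt
Leg 2: heading 290.8°; drift +12.8° → track 303.6°, groundspeed 218.3 kt
Leg 3: heading 26.1°; drift -5.5° → track 20.6°, groundspeed 241.4 kt
Leg 4: heading 339.7°; drift +4.1° → track 343.8°, groundspeed 243.4 kt
Leg 5: heading 316.0°; drift +8.7° → track 324.7°, groundspeed 234.4 kt
Leg 6: heading 358.4°; drift +0.2° → track 358.6°, groundspeed 245.8 kt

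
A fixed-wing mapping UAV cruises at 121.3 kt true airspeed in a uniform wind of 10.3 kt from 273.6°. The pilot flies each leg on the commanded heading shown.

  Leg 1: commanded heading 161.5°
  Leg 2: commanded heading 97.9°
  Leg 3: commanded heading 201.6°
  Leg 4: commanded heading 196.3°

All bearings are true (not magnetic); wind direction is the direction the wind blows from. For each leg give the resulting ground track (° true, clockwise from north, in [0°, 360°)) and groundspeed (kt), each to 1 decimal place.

Leg 1: heading 161.5°; drift -4.4° → track 157.1°, groundspeed 125.5 kt
Leg 2: heading 97.9°; drift -0.3° → track 97.6°, groundspeed 131.6 kt
Leg 3: heading 201.6°; drift -4.7° → track 196.9°, groundspeed 118.5 kt
Leg 4: heading 196.3°; drift -4.8° → track 191.5°, groundspeed 119.5 kt

Leg 1: track=157.1°, groundspeed=125.5 kt
Leg 2: track=97.6°, groundspeed=131.6 kt
Leg 3: track=196.9°, groundspeed=118.5 kt
Leg 4: track=191.5°, groundspeed=119.5 kt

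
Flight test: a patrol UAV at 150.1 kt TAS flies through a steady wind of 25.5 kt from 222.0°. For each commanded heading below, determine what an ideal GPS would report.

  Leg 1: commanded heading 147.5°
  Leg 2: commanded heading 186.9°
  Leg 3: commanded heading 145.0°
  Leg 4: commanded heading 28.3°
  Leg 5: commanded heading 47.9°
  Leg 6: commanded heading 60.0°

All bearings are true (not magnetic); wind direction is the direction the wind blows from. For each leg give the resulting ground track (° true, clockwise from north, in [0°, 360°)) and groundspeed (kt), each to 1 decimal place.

Leg 1: track=137.8°, groundspeed=145.4 kt
Leg 2: track=180.4°, groundspeed=130.1 kt
Leg 3: track=135.2°, groundspeed=146.5 kt
Leg 4: track=30.3°, groundspeed=175.0 kt
Leg 5: track=47.0°, groundspeed=175.5 kt
Leg 6: track=57.4°, groundspeed=174.5 kt

Leg 1: heading 147.5°; drift -9.7° → track 137.8°, groundspeed 145.4 kt
Leg 2: heading 186.9°; drift -6.5° → track 180.4°, groundspeed 130.1 kt
Leg 3: heading 145.0°; drift -9.8° → track 135.2°, groundspeed 146.5 kt
Leg 4: heading 28.3°; drift +2.0° → track 30.3°, groundspeed 175.0 kt
Leg 5: heading 47.9°; drift -0.9° → track 47.0°, groundspeed 175.5 kt
Leg 6: heading 60.0°; drift -2.6° → track 57.4°, groundspeed 174.5 kt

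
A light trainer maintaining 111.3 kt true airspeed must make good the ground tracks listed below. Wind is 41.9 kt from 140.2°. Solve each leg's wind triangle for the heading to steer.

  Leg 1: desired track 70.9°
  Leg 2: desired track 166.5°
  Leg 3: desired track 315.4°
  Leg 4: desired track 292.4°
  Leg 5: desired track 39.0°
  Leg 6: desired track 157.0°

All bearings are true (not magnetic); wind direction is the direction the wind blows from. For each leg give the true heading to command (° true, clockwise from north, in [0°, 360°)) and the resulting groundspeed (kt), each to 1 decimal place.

Leg 1: heading=91.5°, groundspeed=89.4 kt
Leg 2: heading=156.9°, groundspeed=72.2 kt
Leg 3: heading=313.6°, groundspeed=153.0 kt
Leg 4: heading=282.3°, groundspeed=146.6 kt
Leg 5: heading=60.7°, groundspeed=111.6 kt
Leg 6: heading=150.8°, groundspeed=70.5 kt

Leg 1: desired track 70.9°; wind correction +20.6° → command heading 91.5°, groundspeed 89.4 kt
Leg 2: desired track 166.5°; wind correction -9.6° → command heading 156.9°, groundspeed 72.2 kt
Leg 3: desired track 315.4°; wind correction -1.8° → command heading 313.6°, groundspeed 153.0 kt
Leg 4: desired track 292.4°; wind correction -10.1° → command heading 282.3°, groundspeed 146.6 kt
Leg 5: desired track 39.0°; wind correction +21.7° → command heading 60.7°, groundspeed 111.6 kt
Leg 6: desired track 157.0°; wind correction -6.2° → command heading 150.8°, groundspeed 70.5 kt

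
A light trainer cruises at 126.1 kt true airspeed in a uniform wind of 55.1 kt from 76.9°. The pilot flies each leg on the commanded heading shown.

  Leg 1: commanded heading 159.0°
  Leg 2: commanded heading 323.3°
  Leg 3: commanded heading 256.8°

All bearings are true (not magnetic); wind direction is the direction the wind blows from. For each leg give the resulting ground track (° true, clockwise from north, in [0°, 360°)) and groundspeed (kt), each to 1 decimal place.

Leg 1: track=183.7°, groundspeed=130.5 kt
Leg 2: track=304.5°, groundspeed=156.5 kt
Leg 3: track=256.8°, groundspeed=181.2 kt

Leg 1: heading 159.0°; drift +24.7° → track 183.7°, groundspeed 130.5 kt
Leg 2: heading 323.3°; drift -18.8° → track 304.5°, groundspeed 156.5 kt
Leg 3: heading 256.8°; drift +0.0° → track 256.8°, groundspeed 181.2 kt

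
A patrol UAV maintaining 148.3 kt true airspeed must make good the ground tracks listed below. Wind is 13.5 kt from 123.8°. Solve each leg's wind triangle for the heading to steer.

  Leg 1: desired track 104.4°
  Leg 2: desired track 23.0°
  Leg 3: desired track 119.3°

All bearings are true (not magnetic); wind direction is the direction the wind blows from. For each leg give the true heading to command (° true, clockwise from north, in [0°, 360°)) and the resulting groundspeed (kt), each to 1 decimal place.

Leg 1: desired track 104.4°; wind correction +1.7° → command heading 106.1°, groundspeed 135.5 kt
Leg 2: desired track 23.0°; wind correction +5.1° → command heading 28.1°, groundspeed 150.2 kt
Leg 3: desired track 119.3°; wind correction +0.4° → command heading 119.7°, groundspeed 134.8 kt

Leg 1: heading=106.1°, groundspeed=135.5 kt
Leg 2: heading=28.1°, groundspeed=150.2 kt
Leg 3: heading=119.7°, groundspeed=134.8 kt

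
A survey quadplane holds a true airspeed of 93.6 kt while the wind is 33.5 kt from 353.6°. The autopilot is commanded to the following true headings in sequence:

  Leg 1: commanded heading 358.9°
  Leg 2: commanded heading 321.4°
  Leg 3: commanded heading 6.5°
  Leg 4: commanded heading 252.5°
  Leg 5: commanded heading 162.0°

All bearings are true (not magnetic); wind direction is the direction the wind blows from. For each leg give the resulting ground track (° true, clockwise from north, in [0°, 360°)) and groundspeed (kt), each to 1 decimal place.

Leg 1: track=1.8°, groundspeed=60.3 kt
Leg 2: track=306.1°, groundspeed=67.7 kt
Leg 3: track=13.5°, groundspeed=61.4 kt
Leg 4: track=234.3°, groundspeed=105.3 kt
Leg 5: track=165.1°, groundspeed=126.6 kt

Leg 1: heading 358.9°; drift +2.9° → track 1.8°, groundspeed 60.3 kt
Leg 2: heading 321.4°; drift -15.3° → track 306.1°, groundspeed 67.7 kt
Leg 3: heading 6.5°; drift +7.0° → track 13.5°, groundspeed 61.4 kt
Leg 4: heading 252.5°; drift -18.2° → track 234.3°, groundspeed 105.3 kt
Leg 5: heading 162.0°; drift +3.1° → track 165.1°, groundspeed 126.6 kt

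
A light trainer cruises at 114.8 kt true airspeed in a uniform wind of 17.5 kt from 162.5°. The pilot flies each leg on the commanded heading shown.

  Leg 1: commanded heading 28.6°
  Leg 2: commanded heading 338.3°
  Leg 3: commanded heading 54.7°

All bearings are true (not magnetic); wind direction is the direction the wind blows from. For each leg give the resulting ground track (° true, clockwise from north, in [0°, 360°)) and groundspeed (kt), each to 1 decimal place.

Leg 1: heading 28.6°; drift -5.7° → track 22.9°, groundspeed 127.6 kt
Leg 2: heading 338.3°; drift +0.6° → track 338.9°, groundspeed 132.3 kt
Leg 3: heading 54.7°; drift -7.9° → track 46.8°, groundspeed 121.3 kt

Leg 1: track=22.9°, groundspeed=127.6 kt
Leg 2: track=338.9°, groundspeed=132.3 kt
Leg 3: track=46.8°, groundspeed=121.3 kt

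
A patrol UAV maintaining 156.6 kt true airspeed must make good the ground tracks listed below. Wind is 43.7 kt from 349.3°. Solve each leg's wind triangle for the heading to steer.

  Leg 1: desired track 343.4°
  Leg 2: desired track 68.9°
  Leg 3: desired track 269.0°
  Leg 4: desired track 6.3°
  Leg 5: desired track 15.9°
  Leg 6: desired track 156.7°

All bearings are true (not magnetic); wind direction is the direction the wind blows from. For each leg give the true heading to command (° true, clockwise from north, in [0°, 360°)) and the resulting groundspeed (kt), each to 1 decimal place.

Leg 1: desired track 343.4°; wind correction +1.6° → command heading 345.0°, groundspeed 113.1 kt
Leg 2: desired track 68.9°; wind correction -15.9° → command heading 53.0°, groundspeed 142.7 kt
Leg 3: desired track 269.0°; wind correction +16.0° → command heading 285.0°, groundspeed 143.2 kt
Leg 4: desired track 6.3°; wind correction -4.7° → command heading 1.6°, groundspeed 114.3 kt
Leg 5: desired track 15.9°; wind correction -7.2° → command heading 8.7°, groundspeed 116.3 kt
Leg 6: desired track 156.7°; wind correction -3.5° → command heading 153.2°, groundspeed 199.0 kt

Leg 1: heading=345.0°, groundspeed=113.1 kt
Leg 2: heading=53.0°, groundspeed=142.7 kt
Leg 3: heading=285.0°, groundspeed=143.2 kt
Leg 4: heading=1.6°, groundspeed=114.3 kt
Leg 5: heading=8.7°, groundspeed=116.3 kt
Leg 6: heading=153.2°, groundspeed=199.0 kt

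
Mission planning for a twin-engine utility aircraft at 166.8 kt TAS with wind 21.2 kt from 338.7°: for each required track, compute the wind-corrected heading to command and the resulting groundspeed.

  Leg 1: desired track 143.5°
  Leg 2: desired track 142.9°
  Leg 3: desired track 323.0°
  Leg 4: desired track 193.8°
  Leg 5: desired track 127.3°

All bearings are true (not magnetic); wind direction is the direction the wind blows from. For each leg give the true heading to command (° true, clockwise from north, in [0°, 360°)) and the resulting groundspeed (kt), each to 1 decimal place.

Leg 1: heading=141.6°, groundspeed=187.2 kt
Leg 2: heading=140.9°, groundspeed=187.1 kt
Leg 3: heading=325.0°, groundspeed=146.3 kt
Leg 4: heading=198.0°, groundspeed=183.7 kt
Leg 5: heading=123.5°, groundspeed=184.5 kt

Leg 1: desired track 143.5°; wind correction -1.9° → command heading 141.6°, groundspeed 187.2 kt
Leg 2: desired track 142.9°; wind correction -2.0° → command heading 140.9°, groundspeed 187.1 kt
Leg 3: desired track 323.0°; wind correction +2.0° → command heading 325.0°, groundspeed 146.3 kt
Leg 4: desired track 193.8°; wind correction +4.2° → command heading 198.0°, groundspeed 183.7 kt
Leg 5: desired track 127.3°; wind correction -3.8° → command heading 123.5°, groundspeed 184.5 kt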